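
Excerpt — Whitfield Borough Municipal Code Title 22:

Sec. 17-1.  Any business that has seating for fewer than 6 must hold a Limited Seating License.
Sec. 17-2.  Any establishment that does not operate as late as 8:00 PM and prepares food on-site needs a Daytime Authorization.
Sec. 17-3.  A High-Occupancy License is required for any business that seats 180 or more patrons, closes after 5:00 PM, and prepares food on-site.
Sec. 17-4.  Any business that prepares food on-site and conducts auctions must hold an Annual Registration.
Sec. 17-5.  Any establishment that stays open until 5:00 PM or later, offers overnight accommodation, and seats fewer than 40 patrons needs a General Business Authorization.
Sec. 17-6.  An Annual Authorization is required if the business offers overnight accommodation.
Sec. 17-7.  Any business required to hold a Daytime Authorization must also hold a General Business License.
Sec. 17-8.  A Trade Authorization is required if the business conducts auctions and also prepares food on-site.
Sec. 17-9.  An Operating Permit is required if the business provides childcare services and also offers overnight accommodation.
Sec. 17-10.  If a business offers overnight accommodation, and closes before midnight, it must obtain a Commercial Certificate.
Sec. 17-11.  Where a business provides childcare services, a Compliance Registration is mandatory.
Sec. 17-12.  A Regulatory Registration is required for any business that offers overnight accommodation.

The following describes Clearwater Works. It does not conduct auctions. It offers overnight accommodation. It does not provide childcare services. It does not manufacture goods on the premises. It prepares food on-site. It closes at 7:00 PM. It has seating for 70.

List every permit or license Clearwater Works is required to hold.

Annual Authorization, Commercial Certificate, Daytime Authorization, General Business License, Regulatory Registration

Sec. 17-1. seating 70 ≥ 6 → Limited Seating License not required.
Sec. 17-2. closes 7:00 PM, at/before 8:00 PM; prepares food on-site → Daytime Authorization required.
Sec. 17-3. seating 70 < 180; closes 7:00 PM, after 5:00 PM; prepares food on-site → High-Occupancy License not required.
Sec. 17-4. prepares food on-site; does not conduct auctions → Annual Registration not required.
Sec. 17-5. closes 7:00 PM, after 5:00 PM; offers overnight accommodation; seating 70 ≥ 40 → General Business Authorization not required.
Sec. 17-6. offers overnight accommodation → Annual Authorization required.
Sec. 17-7. Daytime Authorization is required → General Business License also required.
Sec. 17-8. does not conduct auctions; prepares food on-site → Trade Authorization not required.
Sec. 17-9. does not provide childcare services; offers overnight accommodation → Operating Permit not required.
Sec. 17-10. offers overnight accommodation; closes 7:00 PM, at/before midnight → Commercial Certificate required.
Sec. 17-11. does not provide childcare services → Compliance Registration not required.
Sec. 17-12. offers overnight accommodation → Regulatory Registration required.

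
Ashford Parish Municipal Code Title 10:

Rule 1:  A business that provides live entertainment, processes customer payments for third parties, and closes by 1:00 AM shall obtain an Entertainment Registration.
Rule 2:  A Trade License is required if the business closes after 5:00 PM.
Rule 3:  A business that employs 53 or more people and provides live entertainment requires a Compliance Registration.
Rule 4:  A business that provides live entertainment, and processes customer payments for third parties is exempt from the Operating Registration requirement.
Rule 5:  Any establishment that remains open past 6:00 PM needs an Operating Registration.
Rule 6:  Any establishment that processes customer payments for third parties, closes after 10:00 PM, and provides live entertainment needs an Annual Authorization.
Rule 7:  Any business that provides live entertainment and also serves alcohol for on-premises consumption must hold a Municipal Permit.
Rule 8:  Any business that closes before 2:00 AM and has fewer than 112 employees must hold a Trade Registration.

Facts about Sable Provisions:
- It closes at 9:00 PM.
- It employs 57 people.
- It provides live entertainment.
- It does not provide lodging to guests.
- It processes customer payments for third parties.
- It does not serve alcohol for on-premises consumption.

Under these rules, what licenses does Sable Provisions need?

Rule 1: provides live entertainment; processes customer payments for third parties; closes 9:00 PM, at/before 1:00 AM → Entertainment Registration required.
Rule 2: closes 9:00 PM, after 5:00 PM → Trade License required.
Rule 3: employees 57 ≥ 53; provides live entertainment → Compliance Registration required.
Rule 4: provides live entertainment; processes customer payments for third parties → exempt from Operating Registration.
Rule 5: closes 9:00 PM, after 6:00 PM → Operating Registration required.
Rule 6: processes customer payments for third parties; closes 9:00 PM, at/before 10:00 PM; provides live entertainment → Annual Authorization not required.
Rule 7: provides live entertainment; does not serve alcohol for on-premises consumption → Municipal Permit not required.
Rule 8: closes 9:00 PM, at/before 2:00 AM; employees 57 < 112 → Trade Registration required.

Compliance Registration, Entertainment Registration, Trade License, Trade Registration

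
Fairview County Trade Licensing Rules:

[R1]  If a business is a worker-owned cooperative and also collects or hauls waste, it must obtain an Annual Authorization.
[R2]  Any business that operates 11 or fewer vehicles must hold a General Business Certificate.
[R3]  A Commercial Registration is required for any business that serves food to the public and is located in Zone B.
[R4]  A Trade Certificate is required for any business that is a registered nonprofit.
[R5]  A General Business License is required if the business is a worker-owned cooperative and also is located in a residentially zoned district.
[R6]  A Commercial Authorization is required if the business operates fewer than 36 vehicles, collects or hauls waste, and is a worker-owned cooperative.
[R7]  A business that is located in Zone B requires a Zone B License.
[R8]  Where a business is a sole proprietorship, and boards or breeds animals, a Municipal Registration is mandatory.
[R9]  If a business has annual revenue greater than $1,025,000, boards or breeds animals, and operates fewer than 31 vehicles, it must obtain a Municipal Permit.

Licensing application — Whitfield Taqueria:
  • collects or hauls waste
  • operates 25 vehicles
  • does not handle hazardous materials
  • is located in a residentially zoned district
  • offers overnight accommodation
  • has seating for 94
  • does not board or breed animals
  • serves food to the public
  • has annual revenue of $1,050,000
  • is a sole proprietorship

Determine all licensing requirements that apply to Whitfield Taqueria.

None

[R1] is a sole proprietorship (not: is a worker-owned cooperative); collects or hauls waste → Annual Authorization not required.
[R2] vehicles 25 > 11 → General Business Certificate not required.
[R3] serves food to the public; is located in a residentially zoned district (not: is located in Zone B) → Commercial Registration not required.
[R4] is a sole proprietorship (not: is a registered nonprofit) → Trade Certificate not required.
[R5] is a sole proprietorship (not: is a worker-owned cooperative); is located in a residentially zoned district → General Business License not required.
[R6] vehicles 25 < 36; collects or hauls waste; is a sole proprietorship (not: is a worker-owned cooperative) → Commercial Authorization not required.
[R7] is located in a residentially zoned district (not: is located in Zone B) → Zone B License not required.
[R8] is a sole proprietorship; does not board or breed animals → Municipal Registration not required.
[R9] revenue $1,050,000 > $1,025,000; does not board or breed animals; vehicles 25 < 31 → Municipal Permit not required.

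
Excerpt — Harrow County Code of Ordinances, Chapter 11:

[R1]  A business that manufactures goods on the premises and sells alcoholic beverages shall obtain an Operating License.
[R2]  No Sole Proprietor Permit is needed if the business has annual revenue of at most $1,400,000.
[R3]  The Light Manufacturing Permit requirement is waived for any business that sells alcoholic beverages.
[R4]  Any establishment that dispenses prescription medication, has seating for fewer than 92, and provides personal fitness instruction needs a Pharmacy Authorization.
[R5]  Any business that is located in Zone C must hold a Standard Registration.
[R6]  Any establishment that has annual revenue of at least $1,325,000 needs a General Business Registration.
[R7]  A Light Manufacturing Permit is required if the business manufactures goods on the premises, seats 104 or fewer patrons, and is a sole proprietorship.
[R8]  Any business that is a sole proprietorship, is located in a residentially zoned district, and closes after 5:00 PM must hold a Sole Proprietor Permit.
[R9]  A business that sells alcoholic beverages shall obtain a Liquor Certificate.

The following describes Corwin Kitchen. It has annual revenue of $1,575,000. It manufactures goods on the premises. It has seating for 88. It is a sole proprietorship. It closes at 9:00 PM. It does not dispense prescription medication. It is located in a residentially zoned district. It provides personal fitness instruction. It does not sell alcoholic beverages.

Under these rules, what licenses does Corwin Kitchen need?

[R1] manufactures goods on the premises; does not sell alcoholic beverages → Operating License not required.
[R2] revenue $1,575,000 > $1,400,000 → Sole Proprietor Permit exemption does not apply.
[R3] does not sell alcoholic beverages → Light Manufacturing Permit exemption does not apply.
[R4] does not dispense prescription medication; seating 88 < 92; provides personal fitness instruction → Pharmacy Authorization not required.
[R5] is located in a residentially zoned district (not: is located in Zone C) → Standard Registration not required.
[R6] revenue $1,575,000 ≥ $1,325,000 → General Business Registration required.
[R7] manufactures goods on the premises; seating 88 ≤ 104; is a sole proprietorship → Light Manufacturing Permit required.
[R8] is a sole proprietorship; is located in a residentially zoned district; closes 9:00 PM, after 5:00 PM → Sole Proprietor Permit required.
[R9] does not sell alcoholic beverages → Liquor Certificate not required.

General Business Registration, Light Manufacturing Permit, Sole Proprietor Permit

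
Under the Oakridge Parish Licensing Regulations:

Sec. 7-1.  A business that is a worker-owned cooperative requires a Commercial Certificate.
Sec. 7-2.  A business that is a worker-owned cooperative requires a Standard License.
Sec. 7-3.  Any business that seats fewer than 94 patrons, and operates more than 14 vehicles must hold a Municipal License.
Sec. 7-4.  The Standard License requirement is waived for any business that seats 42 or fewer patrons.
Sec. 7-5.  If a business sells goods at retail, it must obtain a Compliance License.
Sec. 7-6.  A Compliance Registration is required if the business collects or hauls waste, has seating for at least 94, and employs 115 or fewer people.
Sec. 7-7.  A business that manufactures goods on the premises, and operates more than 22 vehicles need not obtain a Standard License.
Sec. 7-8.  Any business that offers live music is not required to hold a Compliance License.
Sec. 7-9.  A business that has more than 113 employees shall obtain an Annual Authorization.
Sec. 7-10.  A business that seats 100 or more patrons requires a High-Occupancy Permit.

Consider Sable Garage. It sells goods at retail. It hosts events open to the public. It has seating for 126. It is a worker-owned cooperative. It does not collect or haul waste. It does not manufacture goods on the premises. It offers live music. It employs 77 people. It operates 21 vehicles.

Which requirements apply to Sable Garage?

Commercial Certificate, High-Occupancy Permit, Standard License

Sec. 7-1. is a worker-owned cooperative → Commercial Certificate required.
Sec. 7-2. is a worker-owned cooperative → Standard License required.
Sec. 7-3. seating 126 ≥ 94; vehicles 21 > 14 → Municipal License not required.
Sec. 7-4. seating 126 > 42 → Standard License exemption does not apply.
Sec. 7-5. sells goods at retail → Compliance License required.
Sec. 7-6. does not collect or haul waste; seating 126 ≥ 94; employees 77 ≤ 115 → Compliance Registration not required.
Sec. 7-7. does not manufacture goods on the premises; vehicles 21 ≤ 22 → Standard License exemption does not apply.
Sec. 7-8. offers live music → exempt from Compliance License.
Sec. 7-9. employees 77 ≤ 113 → Annual Authorization not required.
Sec. 7-10. seating 126 ≥ 100 → High-Occupancy Permit required.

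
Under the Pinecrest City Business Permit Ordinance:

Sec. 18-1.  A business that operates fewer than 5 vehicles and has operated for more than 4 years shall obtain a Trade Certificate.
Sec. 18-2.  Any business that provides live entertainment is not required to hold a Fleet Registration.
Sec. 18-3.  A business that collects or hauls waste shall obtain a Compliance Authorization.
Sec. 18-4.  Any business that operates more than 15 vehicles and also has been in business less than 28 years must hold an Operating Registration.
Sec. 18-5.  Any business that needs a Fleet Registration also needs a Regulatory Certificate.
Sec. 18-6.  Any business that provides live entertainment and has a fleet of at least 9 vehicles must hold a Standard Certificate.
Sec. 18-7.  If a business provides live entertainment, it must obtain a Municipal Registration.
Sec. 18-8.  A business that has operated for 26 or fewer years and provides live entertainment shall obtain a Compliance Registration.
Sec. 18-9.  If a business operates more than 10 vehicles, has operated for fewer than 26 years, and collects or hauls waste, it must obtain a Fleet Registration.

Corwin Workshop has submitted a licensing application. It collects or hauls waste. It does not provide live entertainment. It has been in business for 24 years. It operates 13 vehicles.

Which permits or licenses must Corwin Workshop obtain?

Compliance Authorization, Fleet Registration, Regulatory Certificate

Sec. 18-1. vehicles 13 ≥ 5; years in business 24 > 4 → Trade Certificate not required.
Sec. 18-2. does not provide live entertainment → Fleet Registration exemption does not apply.
Sec. 18-3. collects or hauls waste → Compliance Authorization required.
Sec. 18-4. vehicles 13 ≤ 15; years in business 24 < 28 → Operating Registration not required.
Sec. 18-5. Fleet Registration is required → Regulatory Certificate also required.
Sec. 18-6. does not provide live entertainment; vehicles 13 ≥ 9 → Standard Certificate not required.
Sec. 18-7. does not provide live entertainment → Municipal Registration not required.
Sec. 18-8. years in business 24 ≤ 26; does not provide live entertainment → Compliance Registration not required.
Sec. 18-9. vehicles 13 > 10; years in business 24 < 26; collects or hauls waste → Fleet Registration required.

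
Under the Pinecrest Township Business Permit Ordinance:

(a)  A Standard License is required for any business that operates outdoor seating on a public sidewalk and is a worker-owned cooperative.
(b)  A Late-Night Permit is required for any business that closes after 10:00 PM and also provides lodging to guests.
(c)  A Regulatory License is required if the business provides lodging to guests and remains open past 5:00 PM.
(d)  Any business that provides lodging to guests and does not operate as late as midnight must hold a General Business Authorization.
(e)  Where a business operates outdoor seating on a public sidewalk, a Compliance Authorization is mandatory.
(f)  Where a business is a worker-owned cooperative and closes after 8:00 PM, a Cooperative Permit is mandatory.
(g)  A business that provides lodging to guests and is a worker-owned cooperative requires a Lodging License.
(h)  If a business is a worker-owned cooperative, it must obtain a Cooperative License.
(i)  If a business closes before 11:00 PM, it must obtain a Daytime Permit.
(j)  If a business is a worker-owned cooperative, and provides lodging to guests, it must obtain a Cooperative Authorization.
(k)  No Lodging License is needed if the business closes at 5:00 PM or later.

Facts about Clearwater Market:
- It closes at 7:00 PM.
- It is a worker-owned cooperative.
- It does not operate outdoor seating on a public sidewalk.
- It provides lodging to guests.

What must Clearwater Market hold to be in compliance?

Cooperative Authorization, Cooperative License, Daytime Permit, General Business Authorization, Regulatory License

(a) does not operate outdoor seating on a public sidewalk; is a worker-owned cooperative → Standard License not required.
(b) closes 7:00 PM, at/before 10:00 PM; provides lodging to guests → Late-Night Permit not required.
(c) provides lodging to guests; closes 7:00 PM, after 5:00 PM → Regulatory License required.
(d) provides lodging to guests; closes 7:00 PM, at/before midnight → General Business Authorization required.
(e) does not operate outdoor seating on a public sidewalk → Compliance Authorization not required.
(f) is a worker-owned cooperative; closes 7:00 PM, at/before 8:00 PM → Cooperative Permit not required.
(g) provides lodging to guests; is a worker-owned cooperative → Lodging License required.
(h) is a worker-owned cooperative → Cooperative License required.
(i) closes 7:00 PM, at/before 11:00 PM → Daytime Permit required.
(j) is a worker-owned cooperative; provides lodging to guests → Cooperative Authorization required.
(k) closes 7:00 PM, after 5:00 PM → exempt from Lodging License.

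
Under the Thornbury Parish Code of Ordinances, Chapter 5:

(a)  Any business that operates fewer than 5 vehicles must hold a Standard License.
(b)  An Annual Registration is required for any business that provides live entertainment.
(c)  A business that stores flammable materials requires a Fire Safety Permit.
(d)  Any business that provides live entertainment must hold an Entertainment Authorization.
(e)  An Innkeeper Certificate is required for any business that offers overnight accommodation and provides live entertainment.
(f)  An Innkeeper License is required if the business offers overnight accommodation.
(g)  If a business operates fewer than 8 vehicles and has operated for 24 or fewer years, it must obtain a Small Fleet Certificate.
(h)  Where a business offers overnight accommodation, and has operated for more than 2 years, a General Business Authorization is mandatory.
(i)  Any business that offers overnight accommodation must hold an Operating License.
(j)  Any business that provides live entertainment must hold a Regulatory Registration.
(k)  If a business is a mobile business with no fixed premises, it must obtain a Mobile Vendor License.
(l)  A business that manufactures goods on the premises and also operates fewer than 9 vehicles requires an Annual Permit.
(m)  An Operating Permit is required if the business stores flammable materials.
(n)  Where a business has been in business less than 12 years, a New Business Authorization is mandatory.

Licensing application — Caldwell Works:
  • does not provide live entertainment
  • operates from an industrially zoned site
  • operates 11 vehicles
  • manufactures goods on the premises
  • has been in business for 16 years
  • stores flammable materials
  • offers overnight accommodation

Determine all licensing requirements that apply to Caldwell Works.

Fire Safety Permit, General Business Authorization, Innkeeper License, Operating License, Operating Permit

(a) vehicles 11 ≥ 5 → Standard License not required.
(b) does not provide live entertainment → Annual Registration not required.
(c) stores flammable materials → Fire Safety Permit required.
(d) does not provide live entertainment → Entertainment Authorization not required.
(e) offers overnight accommodation; does not provide live entertainment → Innkeeper Certificate not required.
(f) offers overnight accommodation → Innkeeper License required.
(g) vehicles 11 ≥ 8; years in business 16 ≤ 24 → Small Fleet Certificate not required.
(h) offers overnight accommodation; years in business 16 > 2 → General Business Authorization required.
(i) offers overnight accommodation → Operating License required.
(j) does not provide live entertainment → Regulatory Registration not required.
(k) operates from an industrially zoned site (not: is a mobile business with no fixed premises) → Mobile Vendor License not required.
(l) manufactures goods on the premises; vehicles 11 ≥ 9 → Annual Permit not required.
(m) stores flammable materials → Operating Permit required.
(n) years in business 16 ≥ 12 → New Business Authorization not required.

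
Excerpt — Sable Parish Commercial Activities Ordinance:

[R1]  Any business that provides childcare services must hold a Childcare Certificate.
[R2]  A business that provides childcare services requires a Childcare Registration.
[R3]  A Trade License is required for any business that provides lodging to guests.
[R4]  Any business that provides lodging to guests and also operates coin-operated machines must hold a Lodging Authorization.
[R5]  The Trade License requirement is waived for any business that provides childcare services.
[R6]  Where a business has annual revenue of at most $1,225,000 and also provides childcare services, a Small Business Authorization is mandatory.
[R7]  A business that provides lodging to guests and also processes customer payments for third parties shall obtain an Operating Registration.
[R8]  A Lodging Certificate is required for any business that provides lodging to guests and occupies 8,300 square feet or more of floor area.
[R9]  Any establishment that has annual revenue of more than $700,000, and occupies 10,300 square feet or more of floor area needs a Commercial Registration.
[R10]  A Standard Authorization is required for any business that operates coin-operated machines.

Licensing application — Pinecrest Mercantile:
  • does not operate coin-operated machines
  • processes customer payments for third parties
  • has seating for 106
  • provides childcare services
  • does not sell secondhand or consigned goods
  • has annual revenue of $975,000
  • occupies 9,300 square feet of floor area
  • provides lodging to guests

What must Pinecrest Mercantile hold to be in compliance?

[R1] provides childcare services → Childcare Certificate required.
[R2] provides childcare services → Childcare Registration required.
[R3] provides lodging to guests → Trade License required.
[R4] provides lodging to guests; does not operate coin-operated machines → Lodging Authorization not required.
[R5] provides childcare services → exempt from Trade License.
[R6] revenue $975,000 ≤ $1,225,000; provides childcare services → Small Business Authorization required.
[R7] provides lodging to guests; processes customer payments for third parties → Operating Registration required.
[R8] provides lodging to guests; floor area 9,300 square feet ≥ 8,300 square feet → Lodging Certificate required.
[R9] revenue $975,000 > $700,000; floor area 9,300 square feet < 10,300 square feet → Commercial Registration not required.
[R10] does not operate coin-operated machines → Standard Authorization not required.

Childcare Certificate, Childcare Registration, Lodging Certificate, Operating Registration, Small Business Authorization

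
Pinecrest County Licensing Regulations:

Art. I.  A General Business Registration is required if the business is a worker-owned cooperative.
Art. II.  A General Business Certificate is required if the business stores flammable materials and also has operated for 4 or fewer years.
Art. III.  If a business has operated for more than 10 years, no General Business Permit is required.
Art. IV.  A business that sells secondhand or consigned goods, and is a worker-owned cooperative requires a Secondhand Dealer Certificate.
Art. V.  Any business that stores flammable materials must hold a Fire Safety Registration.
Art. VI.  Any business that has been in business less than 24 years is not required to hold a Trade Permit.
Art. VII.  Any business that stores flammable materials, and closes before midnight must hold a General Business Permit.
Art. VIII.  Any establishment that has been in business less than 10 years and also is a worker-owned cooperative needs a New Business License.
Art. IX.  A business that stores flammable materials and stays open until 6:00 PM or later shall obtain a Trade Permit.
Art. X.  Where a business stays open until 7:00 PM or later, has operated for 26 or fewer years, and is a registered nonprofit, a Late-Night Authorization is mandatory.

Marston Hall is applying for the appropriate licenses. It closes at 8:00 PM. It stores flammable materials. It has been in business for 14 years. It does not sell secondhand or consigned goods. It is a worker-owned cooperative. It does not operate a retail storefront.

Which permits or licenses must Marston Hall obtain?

Art. I. is a worker-owned cooperative → General Business Registration required.
Art. II. stores flammable materials; years in business 14 > 4 → General Business Certificate not required.
Art. III. years in business 14 > 10 → exempt from General Business Permit.
Art. IV. does not sell secondhand or consigned goods; is a worker-owned cooperative → Secondhand Dealer Certificate not required.
Art. V. stores flammable materials → Fire Safety Registration required.
Art. VI. years in business 14 < 24 → exempt from Trade Permit.
Art. VII. stores flammable materials; closes 8:00 PM, at/before midnight → General Business Permit required.
Art. VIII. years in business 14 ≥ 10; is a worker-owned cooperative → New Business License not required.
Art. IX. stores flammable materials; closes 8:00 PM, after 6:00 PM → Trade Permit required.
Art. X. closes 8:00 PM, after 7:00 PM; years in business 14 ≤ 26; is a worker-owned cooperative (not: is a registered nonprofit) → Late-Night Authorization not required.

Fire Safety Registration, General Business Registration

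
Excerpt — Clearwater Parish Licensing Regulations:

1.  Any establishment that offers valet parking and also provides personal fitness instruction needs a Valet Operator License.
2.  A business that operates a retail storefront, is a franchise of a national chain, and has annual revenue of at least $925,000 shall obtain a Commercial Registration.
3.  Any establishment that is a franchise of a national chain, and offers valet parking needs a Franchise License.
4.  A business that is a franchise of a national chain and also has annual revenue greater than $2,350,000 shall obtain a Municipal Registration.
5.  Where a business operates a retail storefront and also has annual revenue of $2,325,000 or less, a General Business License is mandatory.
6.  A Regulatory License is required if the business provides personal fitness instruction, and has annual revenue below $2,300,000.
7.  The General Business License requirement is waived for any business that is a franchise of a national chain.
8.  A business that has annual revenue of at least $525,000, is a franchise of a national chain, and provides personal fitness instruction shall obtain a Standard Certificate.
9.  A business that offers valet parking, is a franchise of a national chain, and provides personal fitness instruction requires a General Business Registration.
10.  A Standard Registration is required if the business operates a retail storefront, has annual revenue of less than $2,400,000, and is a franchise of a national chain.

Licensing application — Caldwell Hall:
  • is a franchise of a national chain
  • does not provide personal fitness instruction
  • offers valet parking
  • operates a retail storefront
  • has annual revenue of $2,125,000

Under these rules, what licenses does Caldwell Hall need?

Commercial Registration, Franchise License, Standard Registration

1. offers valet parking; does not provide personal fitness instruction → Valet Operator License not required.
2. operates a retail storefront; is a franchise of a national chain; revenue $2,125,000 ≥ $925,000 → Commercial Registration required.
3. is a franchise of a national chain; offers valet parking → Franchise License required.
4. is a franchise of a national chain; revenue $2,125,000 ≤ $2,350,000 → Municipal Registration not required.
5. operates a retail storefront; revenue $2,125,000 ≤ $2,325,000 → General Business License required.
6. does not provide personal fitness instruction; revenue $2,125,000 < $2,300,000 → Regulatory License not required.
7. is a franchise of a national chain → exempt from General Business License.
8. revenue $2,125,000 ≥ $525,000; is a franchise of a national chain; does not provide personal fitness instruction → Standard Certificate not required.
9. offers valet parking; is a franchise of a national chain; does not provide personal fitness instruction → General Business Registration not required.
10. operates a retail storefront; revenue $2,125,000 < $2,400,000; is a franchise of a national chain → Standard Registration required.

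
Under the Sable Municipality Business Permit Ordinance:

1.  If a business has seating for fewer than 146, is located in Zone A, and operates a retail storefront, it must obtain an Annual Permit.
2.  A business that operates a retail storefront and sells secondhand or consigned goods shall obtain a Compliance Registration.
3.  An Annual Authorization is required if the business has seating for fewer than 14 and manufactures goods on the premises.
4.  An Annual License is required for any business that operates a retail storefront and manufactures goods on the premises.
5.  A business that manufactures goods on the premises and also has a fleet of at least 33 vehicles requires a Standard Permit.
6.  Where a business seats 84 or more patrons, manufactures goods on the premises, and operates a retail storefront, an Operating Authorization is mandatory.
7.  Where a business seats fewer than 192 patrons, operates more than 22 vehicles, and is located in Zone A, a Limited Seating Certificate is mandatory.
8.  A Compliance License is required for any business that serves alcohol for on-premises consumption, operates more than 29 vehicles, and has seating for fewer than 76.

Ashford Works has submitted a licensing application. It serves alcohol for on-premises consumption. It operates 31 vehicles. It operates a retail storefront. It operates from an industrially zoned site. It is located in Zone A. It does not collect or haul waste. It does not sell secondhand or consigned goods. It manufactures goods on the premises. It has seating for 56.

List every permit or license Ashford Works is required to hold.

1. seating 56 < 146; is located in Zone A; operates a retail storefront → Annual Permit required.
2. operates a retail storefront; does not sell secondhand or consigned goods → Compliance Registration not required.
3. seating 56 ≥ 14; manufactures goods on the premises → Annual Authorization not required.
4. operates a retail storefront; manufactures goods on the premises → Annual License required.
5. manufactures goods on the premises; vehicles 31 < 33 → Standard Permit not required.
6. seating 56 < 84; manufactures goods on the premises; operates a retail storefront → Operating Authorization not required.
7. seating 56 < 192; vehicles 31 > 22; is located in Zone A → Limited Seating Certificate required.
8. serves alcohol for on-premises consumption; vehicles 31 > 29; seating 56 < 76 → Compliance License required.

Annual License, Annual Permit, Compliance License, Limited Seating Certificate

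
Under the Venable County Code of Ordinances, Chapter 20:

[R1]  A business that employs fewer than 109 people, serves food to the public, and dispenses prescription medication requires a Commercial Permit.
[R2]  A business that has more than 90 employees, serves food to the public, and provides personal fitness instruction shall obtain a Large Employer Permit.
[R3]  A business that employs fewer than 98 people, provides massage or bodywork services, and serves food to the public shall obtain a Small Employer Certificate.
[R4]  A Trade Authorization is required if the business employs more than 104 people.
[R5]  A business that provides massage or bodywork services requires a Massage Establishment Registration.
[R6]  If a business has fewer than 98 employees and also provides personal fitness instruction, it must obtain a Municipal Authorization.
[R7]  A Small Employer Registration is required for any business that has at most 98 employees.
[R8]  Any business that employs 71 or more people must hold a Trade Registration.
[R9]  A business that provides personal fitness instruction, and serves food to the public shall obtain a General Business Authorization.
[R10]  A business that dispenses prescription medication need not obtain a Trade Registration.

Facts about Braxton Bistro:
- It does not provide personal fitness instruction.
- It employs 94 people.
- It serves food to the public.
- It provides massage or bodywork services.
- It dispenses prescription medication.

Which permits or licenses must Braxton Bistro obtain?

[R1] employees 94 < 109; serves food to the public; dispenses prescription medication → Commercial Permit required.
[R2] employees 94 > 90; serves food to the public; does not provide personal fitness instruction → Large Employer Permit not required.
[R3] employees 94 < 98; provides massage or bodywork services; serves food to the public → Small Employer Certificate required.
[R4] employees 94 ≤ 104 → Trade Authorization not required.
[R5] provides massage or bodywork services → Massage Establishment Registration required.
[R6] employees 94 < 98; does not provide personal fitness instruction → Municipal Authorization not required.
[R7] employees 94 ≤ 98 → Small Employer Registration required.
[R8] employees 94 ≥ 71 → Trade Registration required.
[R9] does not provide personal fitness instruction; serves food to the public → General Business Authorization not required.
[R10] dispenses prescription medication → exempt from Trade Registration.

Commercial Permit, Massage Establishment Registration, Small Employer Certificate, Small Employer Registration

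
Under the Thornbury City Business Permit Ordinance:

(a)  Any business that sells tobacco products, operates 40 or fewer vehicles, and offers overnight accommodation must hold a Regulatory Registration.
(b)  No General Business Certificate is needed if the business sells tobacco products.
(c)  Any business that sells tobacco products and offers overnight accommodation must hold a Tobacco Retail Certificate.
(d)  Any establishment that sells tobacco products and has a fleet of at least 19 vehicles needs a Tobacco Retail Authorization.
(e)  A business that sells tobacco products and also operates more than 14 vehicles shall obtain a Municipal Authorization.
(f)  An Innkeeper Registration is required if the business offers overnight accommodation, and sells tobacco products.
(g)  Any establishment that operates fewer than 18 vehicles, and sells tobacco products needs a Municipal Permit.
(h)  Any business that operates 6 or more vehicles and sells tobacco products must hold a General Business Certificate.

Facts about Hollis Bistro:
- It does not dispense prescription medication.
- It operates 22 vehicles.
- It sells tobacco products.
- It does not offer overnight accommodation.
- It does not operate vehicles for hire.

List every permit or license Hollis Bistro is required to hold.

(a) sells tobacco products; vehicles 22 ≤ 40; does not offer overnight accommodation → Regulatory Registration not required.
(b) sells tobacco products → exempt from General Business Certificate.
(c) sells tobacco products; does not offer overnight accommodation → Tobacco Retail Certificate not required.
(d) sells tobacco products; vehicles 22 ≥ 19 → Tobacco Retail Authorization required.
(e) sells tobacco products; vehicles 22 > 14 → Municipal Authorization required.
(f) does not offer overnight accommodation; sells tobacco products → Innkeeper Registration not required.
(g) vehicles 22 ≥ 18; sells tobacco products → Municipal Permit not required.
(h) vehicles 22 ≥ 6; sells tobacco products → General Business Certificate required.

Municipal Authorization, Tobacco Retail Authorization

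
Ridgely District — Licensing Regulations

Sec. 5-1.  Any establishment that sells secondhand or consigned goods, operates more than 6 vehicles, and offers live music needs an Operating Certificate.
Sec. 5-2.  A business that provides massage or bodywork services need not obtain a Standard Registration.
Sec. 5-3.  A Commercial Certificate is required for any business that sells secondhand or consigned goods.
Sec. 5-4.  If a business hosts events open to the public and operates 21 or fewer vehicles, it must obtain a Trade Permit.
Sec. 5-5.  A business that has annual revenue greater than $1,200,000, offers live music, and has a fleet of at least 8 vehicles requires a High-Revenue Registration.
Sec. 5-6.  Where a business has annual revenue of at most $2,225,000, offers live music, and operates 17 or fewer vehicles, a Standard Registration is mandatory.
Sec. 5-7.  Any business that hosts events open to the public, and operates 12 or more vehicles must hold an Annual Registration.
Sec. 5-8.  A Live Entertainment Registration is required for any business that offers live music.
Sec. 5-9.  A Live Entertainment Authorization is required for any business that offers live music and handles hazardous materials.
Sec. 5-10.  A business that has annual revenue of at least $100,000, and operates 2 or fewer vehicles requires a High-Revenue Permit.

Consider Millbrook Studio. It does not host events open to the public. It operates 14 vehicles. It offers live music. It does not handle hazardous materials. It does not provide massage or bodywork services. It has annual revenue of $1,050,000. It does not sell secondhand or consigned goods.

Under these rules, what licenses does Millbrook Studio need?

Sec. 5-1. does not sell secondhand or consigned goods; vehicles 14 > 6; offers live music → Operating Certificate not required.
Sec. 5-2. does not provide massage or bodywork services → Standard Registration exemption does not apply.
Sec. 5-3. does not sell secondhand or consigned goods → Commercial Certificate not required.
Sec. 5-4. does not host events open to the public; vehicles 14 ≤ 21 → Trade Permit not required.
Sec. 5-5. revenue $1,050,000 ≤ $1,200,000; offers live music; vehicles 14 ≥ 8 → High-Revenue Registration not required.
Sec. 5-6. revenue $1,050,000 ≤ $2,225,000; offers live music; vehicles 14 ≤ 17 → Standard Registration required.
Sec. 5-7. does not host events open to the public; vehicles 14 ≥ 12 → Annual Registration not required.
Sec. 5-8. offers live music → Live Entertainment Registration required.
Sec. 5-9. offers live music; does not handle hazardous materials → Live Entertainment Authorization not required.
Sec. 5-10. revenue $1,050,000 ≥ $100,000; vehicles 14 > 2 → High-Revenue Permit not required.

Live Entertainment Registration, Standard Registration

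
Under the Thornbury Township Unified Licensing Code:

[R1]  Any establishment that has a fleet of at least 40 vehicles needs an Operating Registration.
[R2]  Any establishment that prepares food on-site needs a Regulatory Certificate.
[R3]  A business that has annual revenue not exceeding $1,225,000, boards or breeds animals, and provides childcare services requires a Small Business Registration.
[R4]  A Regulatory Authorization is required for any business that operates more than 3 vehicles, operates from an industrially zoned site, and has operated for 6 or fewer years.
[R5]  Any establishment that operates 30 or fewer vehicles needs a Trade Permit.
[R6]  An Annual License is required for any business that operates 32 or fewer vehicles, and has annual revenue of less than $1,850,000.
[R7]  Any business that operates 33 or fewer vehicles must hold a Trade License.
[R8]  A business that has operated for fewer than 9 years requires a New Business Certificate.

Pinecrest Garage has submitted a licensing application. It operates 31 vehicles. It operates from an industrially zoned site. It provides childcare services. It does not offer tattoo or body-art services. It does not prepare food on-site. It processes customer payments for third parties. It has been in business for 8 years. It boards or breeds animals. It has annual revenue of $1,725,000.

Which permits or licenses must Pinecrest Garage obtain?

Annual License, New Business Certificate, Trade License

[R1] vehicles 31 < 40 → Operating Registration not required.
[R2] does not prepare food on-site → Regulatory Certificate not required.
[R3] revenue $1,725,000 > $1,225,000; boards or breeds animals; provides childcare services → Small Business Registration not required.
[R4] vehicles 31 > 3; operates from an industrially zoned site; years in business 8 > 6 → Regulatory Authorization not required.
[R5] vehicles 31 > 30 → Trade Permit not required.
[R6] vehicles 31 ≤ 32; revenue $1,725,000 < $1,850,000 → Annual License required.
[R7] vehicles 31 ≤ 33 → Trade License required.
[R8] years in business 8 < 9 → New Business Certificate required.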